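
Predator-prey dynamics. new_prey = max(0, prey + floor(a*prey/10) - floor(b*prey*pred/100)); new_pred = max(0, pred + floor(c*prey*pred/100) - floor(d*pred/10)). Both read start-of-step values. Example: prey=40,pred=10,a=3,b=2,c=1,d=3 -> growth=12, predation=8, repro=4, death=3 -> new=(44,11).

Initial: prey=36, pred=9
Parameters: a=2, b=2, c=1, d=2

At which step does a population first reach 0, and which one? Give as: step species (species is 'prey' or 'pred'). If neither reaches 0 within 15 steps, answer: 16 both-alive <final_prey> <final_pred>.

Step 1: prey: 36+7-6=37; pred: 9+3-1=11
Step 2: prey: 37+7-8=36; pred: 11+4-2=13
Step 3: prey: 36+7-9=34; pred: 13+4-2=15
Step 4: prey: 34+6-10=30; pred: 15+5-3=17
Step 5: prey: 30+6-10=26; pred: 17+5-3=19
Step 6: prey: 26+5-9=22; pred: 19+4-3=20
Step 7: prey: 22+4-8=18; pred: 20+4-4=20
Step 8: prey: 18+3-7=14; pred: 20+3-4=19
Step 9: prey: 14+2-5=11; pred: 19+2-3=18
Step 10: prey: 11+2-3=10; pred: 18+1-3=16
Step 11: prey: 10+2-3=9; pred: 16+1-3=14
Step 12: prey: 9+1-2=8; pred: 14+1-2=13
Step 13: prey: 8+1-2=7; pred: 13+1-2=12
Step 14: prey: 7+1-1=7; pred: 12+0-2=10
Step 15: prey: 7+1-1=7; pred: 10+0-2=8
No extinction within 15 steps

Answer: 16 both-alive 7 8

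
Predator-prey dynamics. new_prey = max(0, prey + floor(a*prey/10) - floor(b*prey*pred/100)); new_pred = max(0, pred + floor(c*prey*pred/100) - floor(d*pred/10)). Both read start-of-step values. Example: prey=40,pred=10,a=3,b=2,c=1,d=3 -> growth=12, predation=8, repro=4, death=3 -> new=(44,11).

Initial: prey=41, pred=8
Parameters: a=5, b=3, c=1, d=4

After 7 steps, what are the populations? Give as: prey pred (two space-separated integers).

Answer: 25 52

Derivation:
Step 1: prey: 41+20-9=52; pred: 8+3-3=8
Step 2: prey: 52+26-12=66; pred: 8+4-3=9
Step 3: prey: 66+33-17=82; pred: 9+5-3=11
Step 4: prey: 82+41-27=96; pred: 11+9-4=16
Step 5: prey: 96+48-46=98; pred: 16+15-6=25
Step 6: prey: 98+49-73=74; pred: 25+24-10=39
Step 7: prey: 74+37-86=25; pred: 39+28-15=52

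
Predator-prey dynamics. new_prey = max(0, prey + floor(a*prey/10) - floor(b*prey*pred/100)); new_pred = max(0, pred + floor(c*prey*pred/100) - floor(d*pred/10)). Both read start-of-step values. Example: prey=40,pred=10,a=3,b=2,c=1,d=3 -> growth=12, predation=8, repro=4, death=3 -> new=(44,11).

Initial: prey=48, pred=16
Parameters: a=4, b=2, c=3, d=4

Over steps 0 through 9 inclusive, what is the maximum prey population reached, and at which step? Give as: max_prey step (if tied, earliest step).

Answer: 52 1

Derivation:
Step 1: prey: 48+19-15=52; pred: 16+23-6=33
Step 2: prey: 52+20-34=38; pred: 33+51-13=71
Step 3: prey: 38+15-53=0; pred: 71+80-28=123
Step 4: prey: 0+0-0=0; pred: 123+0-49=74
Step 5: prey: 0+0-0=0; pred: 74+0-29=45
Step 6: prey: 0+0-0=0; pred: 45+0-18=27
Step 7: prey: 0+0-0=0; pred: 27+0-10=17
Step 8: prey: 0+0-0=0; pred: 17+0-6=11
Step 9: prey: 0+0-0=0; pred: 11+0-4=7
Max prey = 52 at step 1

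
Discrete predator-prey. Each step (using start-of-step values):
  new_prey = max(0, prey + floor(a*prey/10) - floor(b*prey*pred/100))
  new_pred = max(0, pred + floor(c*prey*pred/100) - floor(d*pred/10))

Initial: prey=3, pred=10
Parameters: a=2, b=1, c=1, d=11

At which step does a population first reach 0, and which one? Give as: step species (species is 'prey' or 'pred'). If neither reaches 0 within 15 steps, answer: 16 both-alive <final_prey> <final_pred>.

Answer: 1 pred

Derivation:
Step 1: prey: 3+0-0=3; pred: 10+0-11=0
First extinction: pred at step 1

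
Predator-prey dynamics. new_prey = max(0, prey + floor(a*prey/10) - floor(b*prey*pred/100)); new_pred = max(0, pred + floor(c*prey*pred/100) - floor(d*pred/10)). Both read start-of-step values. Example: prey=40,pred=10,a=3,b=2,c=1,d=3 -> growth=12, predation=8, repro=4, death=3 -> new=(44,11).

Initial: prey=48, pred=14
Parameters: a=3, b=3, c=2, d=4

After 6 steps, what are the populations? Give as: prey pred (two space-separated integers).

Step 1: prey: 48+14-20=42; pred: 14+13-5=22
Step 2: prey: 42+12-27=27; pred: 22+18-8=32
Step 3: prey: 27+8-25=10; pred: 32+17-12=37
Step 4: prey: 10+3-11=2; pred: 37+7-14=30
Step 5: prey: 2+0-1=1; pred: 30+1-12=19
Step 6: prey: 1+0-0=1; pred: 19+0-7=12

Answer: 1 12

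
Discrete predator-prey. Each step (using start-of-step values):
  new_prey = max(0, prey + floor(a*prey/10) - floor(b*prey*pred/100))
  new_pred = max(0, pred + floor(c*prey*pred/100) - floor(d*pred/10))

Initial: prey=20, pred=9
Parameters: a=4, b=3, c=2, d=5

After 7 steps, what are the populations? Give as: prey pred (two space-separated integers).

Answer: 49 19

Derivation:
Step 1: prey: 20+8-5=23; pred: 9+3-4=8
Step 2: prey: 23+9-5=27; pred: 8+3-4=7
Step 3: prey: 27+10-5=32; pred: 7+3-3=7
Step 4: prey: 32+12-6=38; pred: 7+4-3=8
Step 5: prey: 38+15-9=44; pred: 8+6-4=10
Step 6: prey: 44+17-13=48; pred: 10+8-5=13
Step 7: prey: 48+19-18=49; pred: 13+12-6=19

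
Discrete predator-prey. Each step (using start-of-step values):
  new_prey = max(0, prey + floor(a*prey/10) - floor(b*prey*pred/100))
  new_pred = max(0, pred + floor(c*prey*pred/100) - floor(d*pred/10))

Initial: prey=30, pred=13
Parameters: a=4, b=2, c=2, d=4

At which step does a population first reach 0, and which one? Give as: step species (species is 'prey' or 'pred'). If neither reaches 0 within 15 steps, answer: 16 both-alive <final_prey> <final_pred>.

Answer: 16 both-alive 1 2

Derivation:
Step 1: prey: 30+12-7=35; pred: 13+7-5=15
Step 2: prey: 35+14-10=39; pred: 15+10-6=19
Step 3: prey: 39+15-14=40; pred: 19+14-7=26
Step 4: prey: 40+16-20=36; pred: 26+20-10=36
Step 5: prey: 36+14-25=25; pred: 36+25-14=47
Step 6: prey: 25+10-23=12; pred: 47+23-18=52
Step 7: prey: 12+4-12=4; pred: 52+12-20=44
Step 8: prey: 4+1-3=2; pred: 44+3-17=30
Step 9: prey: 2+0-1=1; pred: 30+1-12=19
Step 10: prey: 1+0-0=1; pred: 19+0-7=12
Step 11: prey: 1+0-0=1; pred: 12+0-4=8
Step 12: prey: 1+0-0=1; pred: 8+0-3=5
Step 13: prey: 1+0-0=1; pred: 5+0-2=3
Step 14: prey: 1+0-0=1; pred: 3+0-1=2
Step 15: prey: 1+0-0=1; pred: 2+0-0=2
No extinction within 15 steps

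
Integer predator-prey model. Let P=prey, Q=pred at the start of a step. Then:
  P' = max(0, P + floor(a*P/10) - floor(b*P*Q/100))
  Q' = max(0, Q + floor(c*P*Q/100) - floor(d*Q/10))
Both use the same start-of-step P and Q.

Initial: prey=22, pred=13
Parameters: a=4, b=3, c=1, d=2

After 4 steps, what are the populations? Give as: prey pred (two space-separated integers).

Answer: 22 13

Derivation:
Step 1: prey: 22+8-8=22; pred: 13+2-2=13
Step 2: prey: 22+8-8=22; pred: 13+2-2=13
Step 3: prey: 22+8-8=22; pred: 13+2-2=13
Step 4: prey: 22+8-8=22; pred: 13+2-2=13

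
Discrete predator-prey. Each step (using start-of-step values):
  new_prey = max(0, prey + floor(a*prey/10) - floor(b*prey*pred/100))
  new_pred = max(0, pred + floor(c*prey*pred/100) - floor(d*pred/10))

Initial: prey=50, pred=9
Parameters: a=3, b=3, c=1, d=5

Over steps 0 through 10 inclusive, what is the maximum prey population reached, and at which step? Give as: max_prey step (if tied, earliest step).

Step 1: prey: 50+15-13=52; pred: 9+4-4=9
Step 2: prey: 52+15-14=53; pred: 9+4-4=9
Step 3: prey: 53+15-14=54; pred: 9+4-4=9
Step 4: prey: 54+16-14=56; pred: 9+4-4=9
Step 5: prey: 56+16-15=57; pred: 9+5-4=10
Step 6: prey: 57+17-17=57; pred: 10+5-5=10
Step 7: prey: 57+17-17=57; pred: 10+5-5=10
Step 8: prey: 57+17-17=57; pred: 10+5-5=10
Step 9: prey: 57+17-17=57; pred: 10+5-5=10
Step 10: prey: 57+17-17=57; pred: 10+5-5=10
Max prey = 57 at step 5

Answer: 57 5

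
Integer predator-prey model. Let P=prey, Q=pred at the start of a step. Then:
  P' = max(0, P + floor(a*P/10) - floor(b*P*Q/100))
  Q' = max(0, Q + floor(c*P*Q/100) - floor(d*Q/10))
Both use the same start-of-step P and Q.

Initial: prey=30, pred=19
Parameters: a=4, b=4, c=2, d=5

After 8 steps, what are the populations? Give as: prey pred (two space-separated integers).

Step 1: prey: 30+12-22=20; pred: 19+11-9=21
Step 2: prey: 20+8-16=12; pred: 21+8-10=19
Step 3: prey: 12+4-9=7; pred: 19+4-9=14
Step 4: prey: 7+2-3=6; pred: 14+1-7=8
Step 5: prey: 6+2-1=7; pred: 8+0-4=4
Step 6: prey: 7+2-1=8; pred: 4+0-2=2
Step 7: prey: 8+3-0=11; pred: 2+0-1=1
Step 8: prey: 11+4-0=15; pred: 1+0-0=1

Answer: 15 1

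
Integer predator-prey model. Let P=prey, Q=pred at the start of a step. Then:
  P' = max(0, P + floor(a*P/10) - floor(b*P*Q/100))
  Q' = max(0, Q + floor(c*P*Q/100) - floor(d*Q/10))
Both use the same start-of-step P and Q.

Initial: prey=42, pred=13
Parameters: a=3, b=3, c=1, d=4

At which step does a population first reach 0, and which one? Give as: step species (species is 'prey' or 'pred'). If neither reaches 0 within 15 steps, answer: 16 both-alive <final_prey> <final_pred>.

Step 1: prey: 42+12-16=38; pred: 13+5-5=13
Step 2: prey: 38+11-14=35; pred: 13+4-5=12
Step 3: prey: 35+10-12=33; pred: 12+4-4=12
Step 4: prey: 33+9-11=31; pred: 12+3-4=11
Step 5: prey: 31+9-10=30; pred: 11+3-4=10
Step 6: prey: 30+9-9=30; pred: 10+3-4=9
Step 7: prey: 30+9-8=31; pred: 9+2-3=8
Step 8: prey: 31+9-7=33; pred: 8+2-3=7
Step 9: prey: 33+9-6=36; pred: 7+2-2=7
Step 10: prey: 36+10-7=39; pred: 7+2-2=7
Step 11: prey: 39+11-8=42; pred: 7+2-2=7
Step 12: prey: 42+12-8=46; pred: 7+2-2=7
Step 13: prey: 46+13-9=50; pred: 7+3-2=8
Step 14: prey: 50+15-12=53; pred: 8+4-3=9
Step 15: prey: 53+15-14=54; pred: 9+4-3=10
No extinction within 15 steps

Answer: 16 both-alive 54 10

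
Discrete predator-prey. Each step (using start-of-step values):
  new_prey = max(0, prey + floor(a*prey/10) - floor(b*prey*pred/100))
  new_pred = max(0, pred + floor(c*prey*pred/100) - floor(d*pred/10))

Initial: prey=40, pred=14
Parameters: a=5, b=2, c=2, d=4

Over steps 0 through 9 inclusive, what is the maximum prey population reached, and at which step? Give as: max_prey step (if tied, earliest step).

Step 1: prey: 40+20-11=49; pred: 14+11-5=20
Step 2: prey: 49+24-19=54; pred: 20+19-8=31
Step 3: prey: 54+27-33=48; pred: 31+33-12=52
Step 4: prey: 48+24-49=23; pred: 52+49-20=81
Step 5: prey: 23+11-37=0; pred: 81+37-32=86
Step 6: prey: 0+0-0=0; pred: 86+0-34=52
Step 7: prey: 0+0-0=0; pred: 52+0-20=32
Step 8: prey: 0+0-0=0; pred: 32+0-12=20
Step 9: prey: 0+0-0=0; pred: 20+0-8=12
Max prey = 54 at step 2

Answer: 54 2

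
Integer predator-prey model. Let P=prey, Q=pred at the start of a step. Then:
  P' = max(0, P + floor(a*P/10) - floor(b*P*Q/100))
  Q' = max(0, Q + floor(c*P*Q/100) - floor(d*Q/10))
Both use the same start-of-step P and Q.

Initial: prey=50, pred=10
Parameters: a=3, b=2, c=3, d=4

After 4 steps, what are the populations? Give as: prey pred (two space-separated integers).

Answer: 0 106

Derivation:
Step 1: prey: 50+15-10=55; pred: 10+15-4=21
Step 2: prey: 55+16-23=48; pred: 21+34-8=47
Step 3: prey: 48+14-45=17; pred: 47+67-18=96
Step 4: prey: 17+5-32=0; pred: 96+48-38=106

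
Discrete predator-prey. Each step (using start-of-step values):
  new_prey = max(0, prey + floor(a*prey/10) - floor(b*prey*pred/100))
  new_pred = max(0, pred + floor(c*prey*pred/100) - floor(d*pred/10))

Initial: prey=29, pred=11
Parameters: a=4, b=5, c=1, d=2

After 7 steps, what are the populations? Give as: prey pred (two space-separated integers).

Step 1: prey: 29+11-15=25; pred: 11+3-2=12
Step 2: prey: 25+10-15=20; pred: 12+3-2=13
Step 3: prey: 20+8-13=15; pred: 13+2-2=13
Step 4: prey: 15+6-9=12; pred: 13+1-2=12
Step 5: prey: 12+4-7=9; pred: 12+1-2=11
Step 6: prey: 9+3-4=8; pred: 11+0-2=9
Step 7: prey: 8+3-3=8; pred: 9+0-1=8

Answer: 8 8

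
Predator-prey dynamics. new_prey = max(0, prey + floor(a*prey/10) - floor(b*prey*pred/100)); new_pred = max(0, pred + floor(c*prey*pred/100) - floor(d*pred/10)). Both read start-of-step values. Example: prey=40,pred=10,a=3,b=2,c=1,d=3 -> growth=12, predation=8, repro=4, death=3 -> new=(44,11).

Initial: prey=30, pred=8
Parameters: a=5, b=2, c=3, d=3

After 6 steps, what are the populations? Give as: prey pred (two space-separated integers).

Step 1: prey: 30+15-4=41; pred: 8+7-2=13
Step 2: prey: 41+20-10=51; pred: 13+15-3=25
Step 3: prey: 51+25-25=51; pred: 25+38-7=56
Step 4: prey: 51+25-57=19; pred: 56+85-16=125
Step 5: prey: 19+9-47=0; pred: 125+71-37=159
Step 6: prey: 0+0-0=0; pred: 159+0-47=112

Answer: 0 112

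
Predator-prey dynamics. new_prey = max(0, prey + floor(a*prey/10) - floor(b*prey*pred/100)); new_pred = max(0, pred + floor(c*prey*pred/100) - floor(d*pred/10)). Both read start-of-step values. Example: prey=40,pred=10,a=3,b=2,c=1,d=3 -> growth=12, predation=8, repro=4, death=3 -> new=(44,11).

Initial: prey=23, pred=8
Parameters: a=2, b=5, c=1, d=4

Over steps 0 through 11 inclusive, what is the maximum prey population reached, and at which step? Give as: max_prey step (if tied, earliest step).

Step 1: prey: 23+4-9=18; pred: 8+1-3=6
Step 2: prey: 18+3-5=16; pred: 6+1-2=5
Step 3: prey: 16+3-4=15; pred: 5+0-2=3
Step 4: prey: 15+3-2=16; pred: 3+0-1=2
Step 5: prey: 16+3-1=18; pred: 2+0-0=2
Step 6: prey: 18+3-1=20; pred: 2+0-0=2
Step 7: prey: 20+4-2=22; pred: 2+0-0=2
Step 8: prey: 22+4-2=24; pred: 2+0-0=2
Step 9: prey: 24+4-2=26; pred: 2+0-0=2
Step 10: prey: 26+5-2=29; pred: 2+0-0=2
Step 11: prey: 29+5-2=32; pred: 2+0-0=2
Max prey = 32 at step 11

Answer: 32 11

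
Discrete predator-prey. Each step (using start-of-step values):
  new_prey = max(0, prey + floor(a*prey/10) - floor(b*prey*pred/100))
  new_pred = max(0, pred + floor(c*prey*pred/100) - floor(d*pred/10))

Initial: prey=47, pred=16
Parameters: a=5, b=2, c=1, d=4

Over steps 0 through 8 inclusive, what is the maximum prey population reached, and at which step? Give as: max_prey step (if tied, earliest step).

Answer: 72 4

Derivation:
Step 1: prey: 47+23-15=55; pred: 16+7-6=17
Step 2: prey: 55+27-18=64; pred: 17+9-6=20
Step 3: prey: 64+32-25=71; pred: 20+12-8=24
Step 4: prey: 71+35-34=72; pred: 24+17-9=32
Step 5: prey: 72+36-46=62; pred: 32+23-12=43
Step 6: prey: 62+31-53=40; pred: 43+26-17=52
Step 7: prey: 40+20-41=19; pred: 52+20-20=52
Step 8: prey: 19+9-19=9; pred: 52+9-20=41
Max prey = 72 at step 4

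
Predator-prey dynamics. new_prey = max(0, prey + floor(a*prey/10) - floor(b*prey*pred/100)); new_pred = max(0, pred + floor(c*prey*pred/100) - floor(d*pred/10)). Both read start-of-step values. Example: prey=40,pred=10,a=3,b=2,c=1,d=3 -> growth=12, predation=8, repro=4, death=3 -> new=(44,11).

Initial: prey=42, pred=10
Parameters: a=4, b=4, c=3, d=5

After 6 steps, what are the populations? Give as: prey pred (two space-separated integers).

Step 1: prey: 42+16-16=42; pred: 10+12-5=17
Step 2: prey: 42+16-28=30; pred: 17+21-8=30
Step 3: prey: 30+12-36=6; pred: 30+27-15=42
Step 4: prey: 6+2-10=0; pred: 42+7-21=28
Step 5: prey: 0+0-0=0; pred: 28+0-14=14
Step 6: prey: 0+0-0=0; pred: 14+0-7=7

Answer: 0 7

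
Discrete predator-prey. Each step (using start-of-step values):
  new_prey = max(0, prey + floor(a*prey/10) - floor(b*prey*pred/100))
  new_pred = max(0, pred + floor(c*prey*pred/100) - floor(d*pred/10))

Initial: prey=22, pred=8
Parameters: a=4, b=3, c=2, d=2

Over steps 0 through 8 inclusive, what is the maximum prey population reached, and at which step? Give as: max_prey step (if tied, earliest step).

Answer: 29 3

Derivation:
Step 1: prey: 22+8-5=25; pred: 8+3-1=10
Step 2: prey: 25+10-7=28; pred: 10+5-2=13
Step 3: prey: 28+11-10=29; pred: 13+7-2=18
Step 4: prey: 29+11-15=25; pred: 18+10-3=25
Step 5: prey: 25+10-18=17; pred: 25+12-5=32
Step 6: prey: 17+6-16=7; pred: 32+10-6=36
Step 7: prey: 7+2-7=2; pred: 36+5-7=34
Step 8: prey: 2+0-2=0; pred: 34+1-6=29
Max prey = 29 at step 3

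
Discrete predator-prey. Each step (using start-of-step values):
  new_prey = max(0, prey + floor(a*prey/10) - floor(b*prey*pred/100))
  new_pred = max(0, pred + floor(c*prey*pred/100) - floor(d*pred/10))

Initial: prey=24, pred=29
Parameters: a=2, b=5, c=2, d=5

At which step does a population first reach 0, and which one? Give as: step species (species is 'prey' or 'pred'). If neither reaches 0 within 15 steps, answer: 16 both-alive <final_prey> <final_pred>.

Answer: 1 prey

Derivation:
Step 1: prey: 24+4-34=0; pred: 29+13-14=28
First extinction: prey at step 1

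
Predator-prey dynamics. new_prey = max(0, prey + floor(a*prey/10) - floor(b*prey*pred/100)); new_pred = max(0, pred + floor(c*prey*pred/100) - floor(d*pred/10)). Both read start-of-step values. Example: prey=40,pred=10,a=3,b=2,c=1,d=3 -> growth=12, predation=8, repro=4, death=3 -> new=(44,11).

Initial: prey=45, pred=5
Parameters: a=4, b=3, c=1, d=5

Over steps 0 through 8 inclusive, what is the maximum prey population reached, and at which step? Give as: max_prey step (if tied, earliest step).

Answer: 131 6

Derivation:
Step 1: prey: 45+18-6=57; pred: 5+2-2=5
Step 2: prey: 57+22-8=71; pred: 5+2-2=5
Step 3: prey: 71+28-10=89; pred: 5+3-2=6
Step 4: prey: 89+35-16=108; pred: 6+5-3=8
Step 5: prey: 108+43-25=126; pred: 8+8-4=12
Step 6: prey: 126+50-45=131; pred: 12+15-6=21
Step 7: prey: 131+52-82=101; pred: 21+27-10=38
Step 8: prey: 101+40-115=26; pred: 38+38-19=57
Max prey = 131 at step 6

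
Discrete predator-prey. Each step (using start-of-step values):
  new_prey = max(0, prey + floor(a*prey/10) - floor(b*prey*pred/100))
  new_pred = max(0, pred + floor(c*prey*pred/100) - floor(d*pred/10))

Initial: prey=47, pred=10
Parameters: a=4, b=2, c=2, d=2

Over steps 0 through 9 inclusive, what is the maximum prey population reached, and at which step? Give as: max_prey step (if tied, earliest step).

Step 1: prey: 47+18-9=56; pred: 10+9-2=17
Step 2: prey: 56+22-19=59; pred: 17+19-3=33
Step 3: prey: 59+23-38=44; pred: 33+38-6=65
Step 4: prey: 44+17-57=4; pred: 65+57-13=109
Step 5: prey: 4+1-8=0; pred: 109+8-21=96
Step 6: prey: 0+0-0=0; pred: 96+0-19=77
Step 7: prey: 0+0-0=0; pred: 77+0-15=62
Step 8: prey: 0+0-0=0; pred: 62+0-12=50
Step 9: prey: 0+0-0=0; pred: 50+0-10=40
Max prey = 59 at step 2

Answer: 59 2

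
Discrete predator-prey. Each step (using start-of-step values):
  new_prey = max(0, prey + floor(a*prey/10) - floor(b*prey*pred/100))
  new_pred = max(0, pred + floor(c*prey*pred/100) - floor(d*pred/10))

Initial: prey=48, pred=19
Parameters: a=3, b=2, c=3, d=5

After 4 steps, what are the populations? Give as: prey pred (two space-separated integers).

Step 1: prey: 48+14-18=44; pred: 19+27-9=37
Step 2: prey: 44+13-32=25; pred: 37+48-18=67
Step 3: prey: 25+7-33=0; pred: 67+50-33=84
Step 4: prey: 0+0-0=0; pred: 84+0-42=42

Answer: 0 42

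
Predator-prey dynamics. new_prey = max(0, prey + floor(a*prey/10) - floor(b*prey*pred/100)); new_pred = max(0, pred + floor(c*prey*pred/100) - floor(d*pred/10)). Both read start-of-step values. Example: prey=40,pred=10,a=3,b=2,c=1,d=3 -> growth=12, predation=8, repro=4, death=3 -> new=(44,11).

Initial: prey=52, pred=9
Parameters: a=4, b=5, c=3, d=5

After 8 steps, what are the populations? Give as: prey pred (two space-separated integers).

Step 1: prey: 52+20-23=49; pred: 9+14-4=19
Step 2: prey: 49+19-46=22; pred: 19+27-9=37
Step 3: prey: 22+8-40=0; pred: 37+24-18=43
Step 4: prey: 0+0-0=0; pred: 43+0-21=22
Step 5: prey: 0+0-0=0; pred: 22+0-11=11
Step 6: prey: 0+0-0=0; pred: 11+0-5=6
Step 7: prey: 0+0-0=0; pred: 6+0-3=3
Step 8: prey: 0+0-0=0; pred: 3+0-1=2

Answer: 0 2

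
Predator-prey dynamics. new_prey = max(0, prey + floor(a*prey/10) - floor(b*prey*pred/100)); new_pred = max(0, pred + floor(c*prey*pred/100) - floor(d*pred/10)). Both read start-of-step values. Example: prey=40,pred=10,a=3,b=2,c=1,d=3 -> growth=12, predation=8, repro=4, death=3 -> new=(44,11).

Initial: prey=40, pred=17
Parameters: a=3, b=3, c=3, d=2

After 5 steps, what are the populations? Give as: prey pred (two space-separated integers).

Answer: 0 42

Derivation:
Step 1: prey: 40+12-20=32; pred: 17+20-3=34
Step 2: prey: 32+9-32=9; pred: 34+32-6=60
Step 3: prey: 9+2-16=0; pred: 60+16-12=64
Step 4: prey: 0+0-0=0; pred: 64+0-12=52
Step 5: prey: 0+0-0=0; pred: 52+0-10=42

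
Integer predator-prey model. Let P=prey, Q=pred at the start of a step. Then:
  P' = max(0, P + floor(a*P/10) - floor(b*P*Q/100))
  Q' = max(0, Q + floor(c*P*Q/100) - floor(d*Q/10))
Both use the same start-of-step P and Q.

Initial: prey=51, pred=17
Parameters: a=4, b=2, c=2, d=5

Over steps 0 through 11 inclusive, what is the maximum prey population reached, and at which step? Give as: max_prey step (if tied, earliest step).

Step 1: prey: 51+20-17=54; pred: 17+17-8=26
Step 2: prey: 54+21-28=47; pred: 26+28-13=41
Step 3: prey: 47+18-38=27; pred: 41+38-20=59
Step 4: prey: 27+10-31=6; pred: 59+31-29=61
Step 5: prey: 6+2-7=1; pred: 61+7-30=38
Step 6: prey: 1+0-0=1; pred: 38+0-19=19
Step 7: prey: 1+0-0=1; pred: 19+0-9=10
Step 8: prey: 1+0-0=1; pred: 10+0-5=5
Step 9: prey: 1+0-0=1; pred: 5+0-2=3
Step 10: prey: 1+0-0=1; pred: 3+0-1=2
Step 11: prey: 1+0-0=1; pred: 2+0-1=1
Max prey = 54 at step 1

Answer: 54 1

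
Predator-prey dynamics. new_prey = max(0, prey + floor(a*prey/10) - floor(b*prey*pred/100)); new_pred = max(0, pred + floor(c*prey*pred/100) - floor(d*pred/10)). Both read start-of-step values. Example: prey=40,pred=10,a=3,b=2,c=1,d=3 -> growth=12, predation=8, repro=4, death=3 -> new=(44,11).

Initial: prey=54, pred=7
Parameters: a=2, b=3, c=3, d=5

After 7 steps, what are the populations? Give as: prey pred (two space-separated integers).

Answer: 0 6

Derivation:
Step 1: prey: 54+10-11=53; pred: 7+11-3=15
Step 2: prey: 53+10-23=40; pred: 15+23-7=31
Step 3: prey: 40+8-37=11; pred: 31+37-15=53
Step 4: prey: 11+2-17=0; pred: 53+17-26=44
Step 5: prey: 0+0-0=0; pred: 44+0-22=22
Step 6: prey: 0+0-0=0; pred: 22+0-11=11
Step 7: prey: 0+0-0=0; pred: 11+0-5=6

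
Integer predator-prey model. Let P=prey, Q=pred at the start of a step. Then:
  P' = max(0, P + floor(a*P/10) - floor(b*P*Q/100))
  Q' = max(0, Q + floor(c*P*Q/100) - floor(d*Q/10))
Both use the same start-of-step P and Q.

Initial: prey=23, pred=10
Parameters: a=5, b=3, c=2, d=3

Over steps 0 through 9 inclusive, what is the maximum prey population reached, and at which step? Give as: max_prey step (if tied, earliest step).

Step 1: prey: 23+11-6=28; pred: 10+4-3=11
Step 2: prey: 28+14-9=33; pred: 11+6-3=14
Step 3: prey: 33+16-13=36; pred: 14+9-4=19
Step 4: prey: 36+18-20=34; pred: 19+13-5=27
Step 5: prey: 34+17-27=24; pred: 27+18-8=37
Step 6: prey: 24+12-26=10; pred: 37+17-11=43
Step 7: prey: 10+5-12=3; pred: 43+8-12=39
Step 8: prey: 3+1-3=1; pred: 39+2-11=30
Step 9: prey: 1+0-0=1; pred: 30+0-9=21
Max prey = 36 at step 3

Answer: 36 3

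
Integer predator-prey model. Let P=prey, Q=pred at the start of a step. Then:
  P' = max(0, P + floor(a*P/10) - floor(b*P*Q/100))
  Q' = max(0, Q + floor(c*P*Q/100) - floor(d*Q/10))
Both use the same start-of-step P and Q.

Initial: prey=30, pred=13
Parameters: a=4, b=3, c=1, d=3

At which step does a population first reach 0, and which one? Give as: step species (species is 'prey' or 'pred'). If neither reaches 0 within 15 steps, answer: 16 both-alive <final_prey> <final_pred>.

Step 1: prey: 30+12-11=31; pred: 13+3-3=13
Step 2: prey: 31+12-12=31; pred: 13+4-3=14
Step 3: prey: 31+12-13=30; pred: 14+4-4=14
Step 4: prey: 30+12-12=30; pred: 14+4-4=14
Steps 5-15: state stable at prey=30, pred=14 (no change)
No extinction within 15 steps

Answer: 16 both-alive 30 14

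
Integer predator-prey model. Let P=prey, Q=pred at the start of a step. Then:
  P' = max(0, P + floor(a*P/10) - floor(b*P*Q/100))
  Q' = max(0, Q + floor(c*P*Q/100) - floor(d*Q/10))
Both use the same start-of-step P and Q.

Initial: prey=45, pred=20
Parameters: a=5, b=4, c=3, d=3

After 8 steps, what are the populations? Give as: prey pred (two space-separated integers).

Step 1: prey: 45+22-36=31; pred: 20+27-6=41
Step 2: prey: 31+15-50=0; pred: 41+38-12=67
Step 3: prey: 0+0-0=0; pred: 67+0-20=47
Step 4: prey: 0+0-0=0; pred: 47+0-14=33
Step 5: prey: 0+0-0=0; pred: 33+0-9=24
Step 6: prey: 0+0-0=0; pred: 24+0-7=17
Step 7: prey: 0+0-0=0; pred: 17+0-5=12
Step 8: prey: 0+0-0=0; pred: 12+0-3=9

Answer: 0 9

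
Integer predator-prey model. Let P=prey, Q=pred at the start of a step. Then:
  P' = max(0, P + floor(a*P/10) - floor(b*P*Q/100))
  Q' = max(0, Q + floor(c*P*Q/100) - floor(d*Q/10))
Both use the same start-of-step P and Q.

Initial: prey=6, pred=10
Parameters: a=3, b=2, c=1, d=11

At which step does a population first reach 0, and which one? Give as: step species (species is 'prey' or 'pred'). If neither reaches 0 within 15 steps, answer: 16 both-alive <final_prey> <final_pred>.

Step 1: prey: 6+1-1=6; pred: 10+0-11=0
First extinction: pred at step 1

Answer: 1 pred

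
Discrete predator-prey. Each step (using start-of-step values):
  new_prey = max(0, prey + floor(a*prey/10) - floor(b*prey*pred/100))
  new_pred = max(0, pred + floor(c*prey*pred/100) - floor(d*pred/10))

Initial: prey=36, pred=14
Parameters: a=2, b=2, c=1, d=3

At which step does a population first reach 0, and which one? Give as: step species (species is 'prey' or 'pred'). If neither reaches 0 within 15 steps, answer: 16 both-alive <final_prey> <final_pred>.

Answer: 16 both-alive 29 6

Derivation:
Step 1: prey: 36+7-10=33; pred: 14+5-4=15
Step 2: prey: 33+6-9=30; pred: 15+4-4=15
Step 3: prey: 30+6-9=27; pred: 15+4-4=15
Step 4: prey: 27+5-8=24; pred: 15+4-4=15
Step 5: prey: 24+4-7=21; pred: 15+3-4=14
Step 6: prey: 21+4-5=20; pred: 14+2-4=12
Step 7: prey: 20+4-4=20; pred: 12+2-3=11
Step 8: prey: 20+4-4=20; pred: 11+2-3=10
Step 9: prey: 20+4-4=20; pred: 10+2-3=9
Step 10: prey: 20+4-3=21; pred: 9+1-2=8
Step 11: prey: 21+4-3=22; pred: 8+1-2=7
Step 12: prey: 22+4-3=23; pred: 7+1-2=6
Step 13: prey: 23+4-2=25; pred: 6+1-1=6
Step 14: prey: 25+5-3=27; pred: 6+1-1=6
Step 15: prey: 27+5-3=29; pred: 6+1-1=6
No extinction within 15 steps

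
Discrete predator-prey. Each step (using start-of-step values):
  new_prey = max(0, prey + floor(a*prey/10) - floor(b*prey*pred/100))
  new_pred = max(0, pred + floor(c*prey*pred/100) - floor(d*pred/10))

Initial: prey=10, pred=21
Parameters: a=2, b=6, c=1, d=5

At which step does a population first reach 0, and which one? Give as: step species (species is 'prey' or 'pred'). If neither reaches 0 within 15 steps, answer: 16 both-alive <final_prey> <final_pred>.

Step 1: prey: 10+2-12=0; pred: 21+2-10=13
First extinction: prey at step 1

Answer: 1 prey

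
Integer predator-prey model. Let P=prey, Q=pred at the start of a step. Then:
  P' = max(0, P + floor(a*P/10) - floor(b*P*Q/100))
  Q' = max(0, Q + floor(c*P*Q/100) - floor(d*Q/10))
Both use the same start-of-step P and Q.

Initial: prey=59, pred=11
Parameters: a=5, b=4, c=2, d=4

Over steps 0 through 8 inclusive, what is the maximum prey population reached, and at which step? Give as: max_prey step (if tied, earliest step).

Step 1: prey: 59+29-25=63; pred: 11+12-4=19
Step 2: prey: 63+31-47=47; pred: 19+23-7=35
Step 3: prey: 47+23-65=5; pred: 35+32-14=53
Step 4: prey: 5+2-10=0; pred: 53+5-21=37
Step 5: prey: 0+0-0=0; pred: 37+0-14=23
Step 6: prey: 0+0-0=0; pred: 23+0-9=14
Step 7: prey: 0+0-0=0; pred: 14+0-5=9
Step 8: prey: 0+0-0=0; pred: 9+0-3=6
Max prey = 63 at step 1

Answer: 63 1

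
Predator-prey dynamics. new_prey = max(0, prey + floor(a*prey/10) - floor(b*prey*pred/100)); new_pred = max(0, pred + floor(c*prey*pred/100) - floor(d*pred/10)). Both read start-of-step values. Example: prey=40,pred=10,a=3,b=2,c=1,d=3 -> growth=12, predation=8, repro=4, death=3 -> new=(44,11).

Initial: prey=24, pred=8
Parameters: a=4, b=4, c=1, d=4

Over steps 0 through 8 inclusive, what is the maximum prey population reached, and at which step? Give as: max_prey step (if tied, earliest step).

Step 1: prey: 24+9-7=26; pred: 8+1-3=6
Step 2: prey: 26+10-6=30; pred: 6+1-2=5
Step 3: prey: 30+12-6=36; pred: 5+1-2=4
Step 4: prey: 36+14-5=45; pred: 4+1-1=4
Step 5: prey: 45+18-7=56; pred: 4+1-1=4
Step 6: prey: 56+22-8=70; pred: 4+2-1=5
Step 7: prey: 70+28-14=84; pred: 5+3-2=6
Step 8: prey: 84+33-20=97; pred: 6+5-2=9
Max prey = 97 at step 8

Answer: 97 8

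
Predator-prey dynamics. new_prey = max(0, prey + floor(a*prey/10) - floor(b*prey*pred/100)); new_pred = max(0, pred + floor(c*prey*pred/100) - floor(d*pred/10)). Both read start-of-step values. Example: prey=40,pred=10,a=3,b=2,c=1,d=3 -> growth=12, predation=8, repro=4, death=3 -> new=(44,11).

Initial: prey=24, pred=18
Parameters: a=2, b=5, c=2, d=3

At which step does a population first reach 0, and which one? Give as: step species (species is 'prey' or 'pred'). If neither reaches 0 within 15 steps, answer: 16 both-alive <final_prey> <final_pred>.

Answer: 16 both-alive 1 3

Derivation:
Step 1: prey: 24+4-21=7; pred: 18+8-5=21
Step 2: prey: 7+1-7=1; pred: 21+2-6=17
Step 3: prey: 1+0-0=1; pred: 17+0-5=12
Step 4: prey: 1+0-0=1; pred: 12+0-3=9
Step 5: prey: 1+0-0=1; pred: 9+0-2=7
Step 6: prey: 1+0-0=1; pred: 7+0-2=5
Step 7: prey: 1+0-0=1; pred: 5+0-1=4
Step 8: prey: 1+0-0=1; pred: 4+0-1=3
Step 9: prey: 1+0-0=1; pred: 3+0-0=3
Steps 10-15: state stable at prey=1, pred=3 (no change)
No extinction within 15 steps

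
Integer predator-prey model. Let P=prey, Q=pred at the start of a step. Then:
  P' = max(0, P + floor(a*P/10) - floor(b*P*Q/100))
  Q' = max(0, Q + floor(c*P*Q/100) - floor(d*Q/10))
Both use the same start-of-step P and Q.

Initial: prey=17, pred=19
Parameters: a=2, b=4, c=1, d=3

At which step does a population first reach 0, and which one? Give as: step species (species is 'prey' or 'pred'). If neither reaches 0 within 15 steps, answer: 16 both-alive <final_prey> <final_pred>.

Step 1: prey: 17+3-12=8; pred: 19+3-5=17
Step 2: prey: 8+1-5=4; pred: 17+1-5=13
Step 3: prey: 4+0-2=2; pred: 13+0-3=10
Step 4: prey: 2+0-0=2; pred: 10+0-3=7
Step 5: prey: 2+0-0=2; pred: 7+0-2=5
Step 6: prey: 2+0-0=2; pred: 5+0-1=4
Step 7: prey: 2+0-0=2; pred: 4+0-1=3
Step 8: prey: 2+0-0=2; pred: 3+0-0=3
Steps 9-15: state stable at prey=2, pred=3 (no change)
No extinction within 15 steps

Answer: 16 both-alive 2 3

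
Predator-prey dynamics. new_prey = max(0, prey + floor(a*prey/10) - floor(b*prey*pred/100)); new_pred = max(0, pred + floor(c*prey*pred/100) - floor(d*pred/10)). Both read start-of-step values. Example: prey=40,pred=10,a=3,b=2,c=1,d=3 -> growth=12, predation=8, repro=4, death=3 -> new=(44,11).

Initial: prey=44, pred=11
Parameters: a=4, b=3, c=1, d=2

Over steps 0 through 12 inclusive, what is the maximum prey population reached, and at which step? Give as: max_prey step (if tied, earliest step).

Answer: 47 1

Derivation:
Step 1: prey: 44+17-14=47; pred: 11+4-2=13
Step 2: prey: 47+18-18=47; pred: 13+6-2=17
Step 3: prey: 47+18-23=42; pred: 17+7-3=21
Step 4: prey: 42+16-26=32; pred: 21+8-4=25
Step 5: prey: 32+12-24=20; pred: 25+8-5=28
Step 6: prey: 20+8-16=12; pred: 28+5-5=28
Step 7: prey: 12+4-10=6; pred: 28+3-5=26
Step 8: prey: 6+2-4=4; pred: 26+1-5=22
Step 9: prey: 4+1-2=3; pred: 22+0-4=18
Step 10: prey: 3+1-1=3; pred: 18+0-3=15
Step 11: prey: 3+1-1=3; pred: 15+0-3=12
Step 12: prey: 3+1-1=3; pred: 12+0-2=10
Max prey = 47 at step 1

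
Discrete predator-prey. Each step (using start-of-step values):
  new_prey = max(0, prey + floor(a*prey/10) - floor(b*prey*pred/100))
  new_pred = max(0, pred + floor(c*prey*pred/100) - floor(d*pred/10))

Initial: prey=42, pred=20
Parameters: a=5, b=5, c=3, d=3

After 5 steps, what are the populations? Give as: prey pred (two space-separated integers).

Answer: 0 19

Derivation:
Step 1: prey: 42+21-42=21; pred: 20+25-6=39
Step 2: prey: 21+10-40=0; pred: 39+24-11=52
Step 3: prey: 0+0-0=0; pred: 52+0-15=37
Step 4: prey: 0+0-0=0; pred: 37+0-11=26
Step 5: prey: 0+0-0=0; pred: 26+0-7=19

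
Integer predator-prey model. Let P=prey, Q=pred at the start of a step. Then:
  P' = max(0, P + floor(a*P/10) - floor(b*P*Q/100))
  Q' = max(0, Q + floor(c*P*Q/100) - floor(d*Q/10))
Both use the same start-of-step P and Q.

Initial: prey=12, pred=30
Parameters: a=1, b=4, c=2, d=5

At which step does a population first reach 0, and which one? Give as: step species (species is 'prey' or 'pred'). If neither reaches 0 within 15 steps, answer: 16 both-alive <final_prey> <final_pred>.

Answer: 1 prey

Derivation:
Step 1: prey: 12+1-14=0; pred: 30+7-15=22
First extinction: prey at step 1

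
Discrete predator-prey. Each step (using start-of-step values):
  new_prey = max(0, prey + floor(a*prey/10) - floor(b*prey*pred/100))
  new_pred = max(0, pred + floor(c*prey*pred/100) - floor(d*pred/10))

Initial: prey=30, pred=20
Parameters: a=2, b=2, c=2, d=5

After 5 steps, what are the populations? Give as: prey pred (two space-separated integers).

Step 1: prey: 30+6-12=24; pred: 20+12-10=22
Step 2: prey: 24+4-10=18; pred: 22+10-11=21
Step 3: prey: 18+3-7=14; pred: 21+7-10=18
Step 4: prey: 14+2-5=11; pred: 18+5-9=14
Step 5: prey: 11+2-3=10; pred: 14+3-7=10

Answer: 10 10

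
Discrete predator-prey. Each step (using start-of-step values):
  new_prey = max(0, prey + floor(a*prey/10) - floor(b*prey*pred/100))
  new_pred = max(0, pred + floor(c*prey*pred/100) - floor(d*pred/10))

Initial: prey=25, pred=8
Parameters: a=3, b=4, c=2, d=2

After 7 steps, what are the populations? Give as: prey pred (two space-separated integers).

Step 1: prey: 25+7-8=24; pred: 8+4-1=11
Step 2: prey: 24+7-10=21; pred: 11+5-2=14
Step 3: prey: 21+6-11=16; pred: 14+5-2=17
Step 4: prey: 16+4-10=10; pred: 17+5-3=19
Step 5: prey: 10+3-7=6; pred: 19+3-3=19
Step 6: prey: 6+1-4=3; pred: 19+2-3=18
Step 7: prey: 3+0-2=1; pred: 18+1-3=16

Answer: 1 16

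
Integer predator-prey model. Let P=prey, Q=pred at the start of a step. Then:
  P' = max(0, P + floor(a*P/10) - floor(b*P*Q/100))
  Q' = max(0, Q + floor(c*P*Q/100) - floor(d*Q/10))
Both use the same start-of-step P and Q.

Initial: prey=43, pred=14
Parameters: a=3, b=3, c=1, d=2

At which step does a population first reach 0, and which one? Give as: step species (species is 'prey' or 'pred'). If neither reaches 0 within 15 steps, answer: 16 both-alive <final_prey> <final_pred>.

Answer: 16 both-alive 9 4

Derivation:
Step 1: prey: 43+12-18=37; pred: 14+6-2=18
Step 2: prey: 37+11-19=29; pred: 18+6-3=21
Step 3: prey: 29+8-18=19; pred: 21+6-4=23
Step 4: prey: 19+5-13=11; pred: 23+4-4=23
Step 5: prey: 11+3-7=7; pred: 23+2-4=21
Step 6: prey: 7+2-4=5; pred: 21+1-4=18
Step 7: prey: 5+1-2=4; pred: 18+0-3=15
Step 8: prey: 4+1-1=4; pred: 15+0-3=12
Step 9: prey: 4+1-1=4; pred: 12+0-2=10
Step 10: prey: 4+1-1=4; pred: 10+0-2=8
Step 11: prey: 4+1-0=5; pred: 8+0-1=7
Step 12: prey: 5+1-1=5; pred: 7+0-1=6
Step 13: prey: 5+1-0=6; pred: 6+0-1=5
Step 14: prey: 6+1-0=7; pred: 5+0-1=4
Step 15: prey: 7+2-0=9; pred: 4+0-0=4
No extinction within 15 steps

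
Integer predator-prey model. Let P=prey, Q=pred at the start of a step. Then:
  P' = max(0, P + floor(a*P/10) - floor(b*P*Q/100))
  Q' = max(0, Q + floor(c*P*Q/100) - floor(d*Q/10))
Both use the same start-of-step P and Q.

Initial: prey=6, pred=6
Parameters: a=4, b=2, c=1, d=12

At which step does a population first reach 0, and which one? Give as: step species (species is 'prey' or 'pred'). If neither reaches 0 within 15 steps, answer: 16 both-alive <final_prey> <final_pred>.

Step 1: prey: 6+2-0=8; pred: 6+0-7=0
First extinction: pred at step 1

Answer: 1 pred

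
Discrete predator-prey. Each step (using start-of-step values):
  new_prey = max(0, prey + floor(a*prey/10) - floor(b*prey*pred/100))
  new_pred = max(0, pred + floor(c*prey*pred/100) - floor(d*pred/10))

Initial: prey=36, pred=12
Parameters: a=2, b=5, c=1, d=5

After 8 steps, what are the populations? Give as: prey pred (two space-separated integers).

Step 1: prey: 36+7-21=22; pred: 12+4-6=10
Step 2: prey: 22+4-11=15; pred: 10+2-5=7
Step 3: prey: 15+3-5=13; pred: 7+1-3=5
Step 4: prey: 13+2-3=12; pred: 5+0-2=3
Step 5: prey: 12+2-1=13; pred: 3+0-1=2
Step 6: prey: 13+2-1=14; pred: 2+0-1=1
Step 7: prey: 14+2-0=16; pred: 1+0-0=1
Step 8: prey: 16+3-0=19; pred: 1+0-0=1

Answer: 19 1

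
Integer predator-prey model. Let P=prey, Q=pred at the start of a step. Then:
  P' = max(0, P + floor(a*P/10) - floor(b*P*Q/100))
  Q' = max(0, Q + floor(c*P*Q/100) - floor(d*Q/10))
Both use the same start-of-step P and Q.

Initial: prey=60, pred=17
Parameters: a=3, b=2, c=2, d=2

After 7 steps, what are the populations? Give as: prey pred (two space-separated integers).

Answer: 0 43

Derivation:
Step 1: prey: 60+18-20=58; pred: 17+20-3=34
Step 2: prey: 58+17-39=36; pred: 34+39-6=67
Step 3: prey: 36+10-48=0; pred: 67+48-13=102
Step 4: prey: 0+0-0=0; pred: 102+0-20=82
Step 5: prey: 0+0-0=0; pred: 82+0-16=66
Step 6: prey: 0+0-0=0; pred: 66+0-13=53
Step 7: prey: 0+0-0=0; pred: 53+0-10=43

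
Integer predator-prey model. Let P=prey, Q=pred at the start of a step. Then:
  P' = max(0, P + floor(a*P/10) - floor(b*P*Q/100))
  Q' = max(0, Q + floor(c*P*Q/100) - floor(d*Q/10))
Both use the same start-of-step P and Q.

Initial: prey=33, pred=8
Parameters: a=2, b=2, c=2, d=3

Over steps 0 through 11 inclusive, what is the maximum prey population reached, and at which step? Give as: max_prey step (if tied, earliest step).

Answer: 34 1

Derivation:
Step 1: prey: 33+6-5=34; pred: 8+5-2=11
Step 2: prey: 34+6-7=33; pred: 11+7-3=15
Step 3: prey: 33+6-9=30; pred: 15+9-4=20
Step 4: prey: 30+6-12=24; pred: 20+12-6=26
Step 5: prey: 24+4-12=16; pred: 26+12-7=31
Step 6: prey: 16+3-9=10; pred: 31+9-9=31
Step 7: prey: 10+2-6=6; pred: 31+6-9=28
Step 8: prey: 6+1-3=4; pred: 28+3-8=23
Step 9: prey: 4+0-1=3; pred: 23+1-6=18
Step 10: prey: 3+0-1=2; pred: 18+1-5=14
Step 11: prey: 2+0-0=2; pred: 14+0-4=10
Max prey = 34 at step 1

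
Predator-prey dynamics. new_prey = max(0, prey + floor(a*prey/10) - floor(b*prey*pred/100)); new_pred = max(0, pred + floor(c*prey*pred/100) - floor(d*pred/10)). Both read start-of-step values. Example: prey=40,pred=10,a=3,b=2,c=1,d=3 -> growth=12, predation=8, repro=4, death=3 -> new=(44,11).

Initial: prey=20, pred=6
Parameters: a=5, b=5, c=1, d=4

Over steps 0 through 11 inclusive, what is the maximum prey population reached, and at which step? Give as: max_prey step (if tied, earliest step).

Step 1: prey: 20+10-6=24; pred: 6+1-2=5
Step 2: prey: 24+12-6=30; pred: 5+1-2=4
Step 3: prey: 30+15-6=39; pred: 4+1-1=4
Step 4: prey: 39+19-7=51; pred: 4+1-1=4
Step 5: prey: 51+25-10=66; pred: 4+2-1=5
Step 6: prey: 66+33-16=83; pred: 5+3-2=6
Step 7: prey: 83+41-24=100; pred: 6+4-2=8
Step 8: prey: 100+50-40=110; pred: 8+8-3=13
Step 9: prey: 110+55-71=94; pred: 13+14-5=22
Step 10: prey: 94+47-103=38; pred: 22+20-8=34
Step 11: prey: 38+19-64=0; pred: 34+12-13=33
Max prey = 110 at step 8

Answer: 110 8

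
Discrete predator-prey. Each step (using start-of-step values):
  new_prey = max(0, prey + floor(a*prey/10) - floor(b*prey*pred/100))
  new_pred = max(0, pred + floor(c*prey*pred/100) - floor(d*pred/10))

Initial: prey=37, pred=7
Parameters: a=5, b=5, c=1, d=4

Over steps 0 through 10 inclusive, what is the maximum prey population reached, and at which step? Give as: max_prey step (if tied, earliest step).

Step 1: prey: 37+18-12=43; pred: 7+2-2=7
Step 2: prey: 43+21-15=49; pred: 7+3-2=8
Step 3: prey: 49+24-19=54; pred: 8+3-3=8
Step 4: prey: 54+27-21=60; pred: 8+4-3=9
Step 5: prey: 60+30-27=63; pred: 9+5-3=11
Step 6: prey: 63+31-34=60; pred: 11+6-4=13
Step 7: prey: 60+30-39=51; pred: 13+7-5=15
Step 8: prey: 51+25-38=38; pred: 15+7-6=16
Step 9: prey: 38+19-30=27; pred: 16+6-6=16
Step 10: prey: 27+13-21=19; pred: 16+4-6=14
Max prey = 63 at step 5

Answer: 63 5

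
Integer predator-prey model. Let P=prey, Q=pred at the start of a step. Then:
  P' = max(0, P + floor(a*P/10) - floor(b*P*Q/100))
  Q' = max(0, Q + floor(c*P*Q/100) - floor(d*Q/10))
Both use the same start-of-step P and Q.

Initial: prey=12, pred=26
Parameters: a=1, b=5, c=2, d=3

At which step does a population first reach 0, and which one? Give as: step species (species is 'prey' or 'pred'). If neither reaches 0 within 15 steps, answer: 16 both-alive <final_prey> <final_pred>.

Step 1: prey: 12+1-15=0; pred: 26+6-7=25
First extinction: prey at step 1

Answer: 1 prey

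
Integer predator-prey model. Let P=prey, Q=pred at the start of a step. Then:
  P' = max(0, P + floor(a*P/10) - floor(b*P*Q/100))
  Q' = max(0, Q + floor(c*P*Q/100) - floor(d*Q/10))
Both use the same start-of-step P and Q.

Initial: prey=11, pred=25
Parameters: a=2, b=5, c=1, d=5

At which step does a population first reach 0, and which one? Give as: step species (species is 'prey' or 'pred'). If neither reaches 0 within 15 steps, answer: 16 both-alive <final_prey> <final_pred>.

Answer: 1 prey

Derivation:
Step 1: prey: 11+2-13=0; pred: 25+2-12=15
First extinction: prey at step 1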